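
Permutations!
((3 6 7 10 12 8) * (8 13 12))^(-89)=((3 6 7 10 8)(12 13))^(-89)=(3 6 7 10 8)(12 13)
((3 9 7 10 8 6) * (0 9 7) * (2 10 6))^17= (0 9)(2 8 10)(3 6 7)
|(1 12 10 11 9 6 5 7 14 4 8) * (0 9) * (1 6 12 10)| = 6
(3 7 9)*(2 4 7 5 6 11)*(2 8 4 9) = [0, 1, 9, 5, 7, 6, 11, 2, 4, 3, 10, 8] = (2 9 3 5 6 11 8 4 7)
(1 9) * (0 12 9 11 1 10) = [12, 11, 2, 3, 4, 5, 6, 7, 8, 10, 0, 1, 9] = (0 12 9 10)(1 11)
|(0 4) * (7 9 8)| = 6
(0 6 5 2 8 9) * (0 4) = [6, 1, 8, 3, 0, 2, 5, 7, 9, 4] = (0 6 5 2 8 9 4)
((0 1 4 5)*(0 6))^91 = ((0 1 4 5 6))^91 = (0 1 4 5 6)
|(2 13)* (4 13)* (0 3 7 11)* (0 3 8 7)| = |(0 8 7 11 3)(2 4 13)| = 15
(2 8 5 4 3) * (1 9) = (1 9)(2 8 5 4 3) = [0, 9, 8, 2, 3, 4, 6, 7, 5, 1]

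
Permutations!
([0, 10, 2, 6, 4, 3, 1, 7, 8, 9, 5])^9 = (1 6 3 5 10)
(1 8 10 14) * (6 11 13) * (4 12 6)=(1 8 10 14)(4 12 6 11 13)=[0, 8, 2, 3, 12, 5, 11, 7, 10, 9, 14, 13, 6, 4, 1]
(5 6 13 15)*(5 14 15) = (5 6 13)(14 15) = [0, 1, 2, 3, 4, 6, 13, 7, 8, 9, 10, 11, 12, 5, 15, 14]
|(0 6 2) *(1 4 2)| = |(0 6 1 4 2)| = 5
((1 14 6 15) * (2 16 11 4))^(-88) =((1 14 6 15)(2 16 11 4))^(-88) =(16)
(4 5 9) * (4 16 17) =(4 5 9 16 17) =[0, 1, 2, 3, 5, 9, 6, 7, 8, 16, 10, 11, 12, 13, 14, 15, 17, 4]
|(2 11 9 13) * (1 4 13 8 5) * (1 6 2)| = 6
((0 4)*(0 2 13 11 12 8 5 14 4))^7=((2 13 11 12 8 5 14 4))^7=(2 4 14 5 8 12 11 13)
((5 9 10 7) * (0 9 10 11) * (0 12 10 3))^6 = (0 5 10 11)(3 7 12 9)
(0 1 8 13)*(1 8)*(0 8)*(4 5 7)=[0, 1, 2, 3, 5, 7, 6, 4, 13, 9, 10, 11, 12, 8]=(4 5 7)(8 13)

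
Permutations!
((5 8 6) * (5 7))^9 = ((5 8 6 7))^9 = (5 8 6 7)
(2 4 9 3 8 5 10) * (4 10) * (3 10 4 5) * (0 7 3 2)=[7, 1, 4, 8, 9, 5, 6, 3, 2, 10, 0]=(0 7 3 8 2 4 9 10)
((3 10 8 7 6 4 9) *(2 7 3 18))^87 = (2 4)(6 18)(7 9)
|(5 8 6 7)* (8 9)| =5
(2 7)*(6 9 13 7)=(2 6 9 13 7)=[0, 1, 6, 3, 4, 5, 9, 2, 8, 13, 10, 11, 12, 7]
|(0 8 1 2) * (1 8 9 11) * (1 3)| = 6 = |(0 9 11 3 1 2)|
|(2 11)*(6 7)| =2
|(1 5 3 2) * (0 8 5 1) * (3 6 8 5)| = 6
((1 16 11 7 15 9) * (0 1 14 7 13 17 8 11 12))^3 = ((0 1 16 12)(7 15 9 14)(8 11 13 17))^3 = (0 12 16 1)(7 14 9 15)(8 17 13 11)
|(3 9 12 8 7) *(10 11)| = 10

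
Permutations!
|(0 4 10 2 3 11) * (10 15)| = 7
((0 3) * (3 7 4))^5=((0 7 4 3))^5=(0 7 4 3)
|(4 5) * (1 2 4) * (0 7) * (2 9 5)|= 6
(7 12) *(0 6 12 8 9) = [6, 1, 2, 3, 4, 5, 12, 8, 9, 0, 10, 11, 7] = (0 6 12 7 8 9)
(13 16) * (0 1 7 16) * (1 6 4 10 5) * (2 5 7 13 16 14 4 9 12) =(16)(0 6 9 12 2 5 1 13)(4 10 7 14) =[6, 13, 5, 3, 10, 1, 9, 14, 8, 12, 7, 11, 2, 0, 4, 15, 16]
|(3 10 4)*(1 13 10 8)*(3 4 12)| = |(1 13 10 12 3 8)| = 6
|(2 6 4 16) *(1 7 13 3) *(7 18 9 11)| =|(1 18 9 11 7 13 3)(2 6 4 16)| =28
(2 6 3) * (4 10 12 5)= (2 6 3)(4 10 12 5)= [0, 1, 6, 2, 10, 4, 3, 7, 8, 9, 12, 11, 5]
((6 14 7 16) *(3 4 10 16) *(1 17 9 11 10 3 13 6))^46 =(1 10 9)(6 7)(11 17 16)(13 14)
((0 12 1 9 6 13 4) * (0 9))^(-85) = (0 1 12)(4 13 6 9)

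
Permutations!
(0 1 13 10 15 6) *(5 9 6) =(0 1 13 10 15 5 9 6) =[1, 13, 2, 3, 4, 9, 0, 7, 8, 6, 15, 11, 12, 10, 14, 5]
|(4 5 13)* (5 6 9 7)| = 6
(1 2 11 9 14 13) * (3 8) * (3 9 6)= [0, 2, 11, 8, 4, 5, 3, 7, 9, 14, 10, 6, 12, 1, 13]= (1 2 11 6 3 8 9 14 13)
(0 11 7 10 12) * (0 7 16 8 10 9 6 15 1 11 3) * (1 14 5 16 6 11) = [3, 1, 2, 0, 4, 16, 15, 9, 10, 11, 12, 6, 7, 13, 5, 14, 8] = (0 3)(5 16 8 10 12 7 9 11 6 15 14)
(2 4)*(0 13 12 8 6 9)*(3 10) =(0 13 12 8 6 9)(2 4)(3 10) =[13, 1, 4, 10, 2, 5, 9, 7, 6, 0, 3, 11, 8, 12]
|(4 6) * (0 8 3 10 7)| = |(0 8 3 10 7)(4 6)| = 10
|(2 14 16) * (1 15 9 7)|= 12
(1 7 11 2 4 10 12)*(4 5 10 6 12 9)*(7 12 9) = (1 12)(2 5 10 7 11)(4 6 9) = [0, 12, 5, 3, 6, 10, 9, 11, 8, 4, 7, 2, 1]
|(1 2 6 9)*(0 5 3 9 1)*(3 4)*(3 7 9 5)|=6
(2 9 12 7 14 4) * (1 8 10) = (1 8 10)(2 9 12 7 14 4) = [0, 8, 9, 3, 2, 5, 6, 14, 10, 12, 1, 11, 7, 13, 4]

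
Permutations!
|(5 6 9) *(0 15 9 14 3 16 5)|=|(0 15 9)(3 16 5 6 14)|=15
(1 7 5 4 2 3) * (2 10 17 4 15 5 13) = (1 7 13 2 3)(4 10 17)(5 15) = [0, 7, 3, 1, 10, 15, 6, 13, 8, 9, 17, 11, 12, 2, 14, 5, 16, 4]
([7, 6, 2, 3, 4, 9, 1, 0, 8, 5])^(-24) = (9)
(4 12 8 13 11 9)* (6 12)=(4 6 12 8 13 11 9)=[0, 1, 2, 3, 6, 5, 12, 7, 13, 4, 10, 9, 8, 11]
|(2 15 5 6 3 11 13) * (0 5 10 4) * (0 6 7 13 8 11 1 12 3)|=|(0 5 7 13 2 15 10 4 6)(1 12 3)(8 11)|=18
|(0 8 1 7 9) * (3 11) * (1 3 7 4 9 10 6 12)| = |(0 8 3 11 7 10 6 12 1 4 9)| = 11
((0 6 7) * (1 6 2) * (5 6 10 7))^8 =((0 2 1 10 7)(5 6))^8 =(0 10 2 7 1)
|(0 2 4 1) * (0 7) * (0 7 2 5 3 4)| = 6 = |(7)(0 5 3 4 1 2)|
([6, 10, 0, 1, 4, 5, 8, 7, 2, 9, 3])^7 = (0 2 8 6)(1 10 3)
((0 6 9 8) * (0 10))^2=(0 9 10 6 8)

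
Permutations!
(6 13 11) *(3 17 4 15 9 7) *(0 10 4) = [10, 1, 2, 17, 15, 5, 13, 3, 8, 7, 4, 6, 12, 11, 14, 9, 16, 0] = (0 10 4 15 9 7 3 17)(6 13 11)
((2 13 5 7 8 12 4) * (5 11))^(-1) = ((2 13 11 5 7 8 12 4))^(-1) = (2 4 12 8 7 5 11 13)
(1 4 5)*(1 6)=(1 4 5 6)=[0, 4, 2, 3, 5, 6, 1]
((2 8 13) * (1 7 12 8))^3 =(1 8)(2 12)(7 13)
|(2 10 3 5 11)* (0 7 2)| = 7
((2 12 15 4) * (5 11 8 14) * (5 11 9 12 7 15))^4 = (15)(5 9 12)(8 14 11)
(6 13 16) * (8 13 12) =(6 12 8 13 16) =[0, 1, 2, 3, 4, 5, 12, 7, 13, 9, 10, 11, 8, 16, 14, 15, 6]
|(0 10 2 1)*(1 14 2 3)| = 4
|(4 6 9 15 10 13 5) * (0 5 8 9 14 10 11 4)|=18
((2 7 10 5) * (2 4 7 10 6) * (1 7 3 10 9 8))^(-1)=((1 7 6 2 9 8)(3 10 5 4))^(-1)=(1 8 9 2 6 7)(3 4 5 10)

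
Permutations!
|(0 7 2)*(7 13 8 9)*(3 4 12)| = 6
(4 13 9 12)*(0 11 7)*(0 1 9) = (0 11 7 1 9 12 4 13) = [11, 9, 2, 3, 13, 5, 6, 1, 8, 12, 10, 7, 4, 0]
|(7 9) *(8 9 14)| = |(7 14 8 9)| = 4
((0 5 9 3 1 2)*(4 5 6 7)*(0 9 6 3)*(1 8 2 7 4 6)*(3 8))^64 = ((0 8 2 9)(1 7 6 4 5))^64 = (9)(1 5 4 6 7)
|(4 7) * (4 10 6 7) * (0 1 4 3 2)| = 15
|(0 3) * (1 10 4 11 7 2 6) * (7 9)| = 8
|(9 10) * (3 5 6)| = 6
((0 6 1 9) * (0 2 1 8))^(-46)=((0 6 8)(1 9 2))^(-46)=(0 8 6)(1 2 9)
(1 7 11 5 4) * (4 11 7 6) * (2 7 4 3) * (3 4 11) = [0, 6, 7, 2, 1, 3, 4, 11, 8, 9, 10, 5] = (1 6 4)(2 7 11 5 3)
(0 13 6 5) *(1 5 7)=(0 13 6 7 1 5)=[13, 5, 2, 3, 4, 0, 7, 1, 8, 9, 10, 11, 12, 6]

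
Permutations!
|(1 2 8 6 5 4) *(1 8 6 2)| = 5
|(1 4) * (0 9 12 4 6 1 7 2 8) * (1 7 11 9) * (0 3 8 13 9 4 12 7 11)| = |(0 1 6 11 4)(2 13 9 7)(3 8)| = 20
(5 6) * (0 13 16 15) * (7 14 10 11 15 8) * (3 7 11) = (0 13 16 8 11 15)(3 7 14 10)(5 6) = [13, 1, 2, 7, 4, 6, 5, 14, 11, 9, 3, 15, 12, 16, 10, 0, 8]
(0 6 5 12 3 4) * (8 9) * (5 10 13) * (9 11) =(0 6 10 13 5 12 3 4)(8 11 9) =[6, 1, 2, 4, 0, 12, 10, 7, 11, 8, 13, 9, 3, 5]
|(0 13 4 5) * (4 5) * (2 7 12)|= |(0 13 5)(2 7 12)|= 3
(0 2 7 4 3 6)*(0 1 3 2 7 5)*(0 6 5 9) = [7, 3, 9, 5, 2, 6, 1, 4, 8, 0] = (0 7 4 2 9)(1 3 5 6)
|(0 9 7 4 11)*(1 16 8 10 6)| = 5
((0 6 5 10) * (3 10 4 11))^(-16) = ((0 6 5 4 11 3 10))^(-16) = (0 3 4 6 10 11 5)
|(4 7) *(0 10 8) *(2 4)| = 3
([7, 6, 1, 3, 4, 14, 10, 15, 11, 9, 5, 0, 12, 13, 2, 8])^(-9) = (0 7 15 8 11)(1 5)(2 10)(6 14)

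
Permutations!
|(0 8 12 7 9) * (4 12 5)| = |(0 8 5 4 12 7 9)| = 7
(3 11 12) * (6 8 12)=(3 11 6 8 12)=[0, 1, 2, 11, 4, 5, 8, 7, 12, 9, 10, 6, 3]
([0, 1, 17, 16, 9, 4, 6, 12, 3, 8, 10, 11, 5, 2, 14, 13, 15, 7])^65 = (2 4 15 12 3 17 9 13 5 16 7 8)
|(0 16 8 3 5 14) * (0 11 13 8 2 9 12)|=|(0 16 2 9 12)(3 5 14 11 13 8)|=30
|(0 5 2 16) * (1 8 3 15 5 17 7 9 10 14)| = 13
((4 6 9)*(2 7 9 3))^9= ((2 7 9 4 6 3))^9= (2 4)(3 9)(6 7)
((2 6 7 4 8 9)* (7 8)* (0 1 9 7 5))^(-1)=(0 5 4 7 8 6 2 9 1)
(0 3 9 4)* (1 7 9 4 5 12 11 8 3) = (0 1 7 9 5 12 11 8 3 4) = [1, 7, 2, 4, 0, 12, 6, 9, 3, 5, 10, 8, 11]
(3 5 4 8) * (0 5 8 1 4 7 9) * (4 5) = [4, 5, 2, 8, 1, 7, 6, 9, 3, 0] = (0 4 1 5 7 9)(3 8)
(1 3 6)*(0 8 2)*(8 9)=(0 9 8 2)(1 3 6)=[9, 3, 0, 6, 4, 5, 1, 7, 2, 8]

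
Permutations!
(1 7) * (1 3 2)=(1 7 3 2)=[0, 7, 1, 2, 4, 5, 6, 3]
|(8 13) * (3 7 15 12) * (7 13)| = 6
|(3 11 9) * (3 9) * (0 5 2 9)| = 4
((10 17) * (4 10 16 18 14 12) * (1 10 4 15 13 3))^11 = (1 10 17 16 18 14 12 15 13 3)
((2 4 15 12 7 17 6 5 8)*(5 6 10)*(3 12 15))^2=((2 4 3 12 7 17 10 5 8))^2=(2 3 7 10 8 4 12 17 5)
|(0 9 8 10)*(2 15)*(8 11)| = 10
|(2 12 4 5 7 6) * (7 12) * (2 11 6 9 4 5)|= 4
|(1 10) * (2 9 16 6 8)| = |(1 10)(2 9 16 6 8)| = 10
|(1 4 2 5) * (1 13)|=|(1 4 2 5 13)|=5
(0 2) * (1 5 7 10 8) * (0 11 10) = (0 2 11 10 8 1 5 7) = [2, 5, 11, 3, 4, 7, 6, 0, 1, 9, 8, 10]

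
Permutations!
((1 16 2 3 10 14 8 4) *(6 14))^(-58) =(1 6 16 14 2 8 3 4 10)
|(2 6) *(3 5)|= 2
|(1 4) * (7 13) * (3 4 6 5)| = 10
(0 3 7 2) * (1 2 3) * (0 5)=(0 1 2 5)(3 7)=[1, 2, 5, 7, 4, 0, 6, 3]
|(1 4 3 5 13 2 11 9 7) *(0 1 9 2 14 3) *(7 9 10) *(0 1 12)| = 4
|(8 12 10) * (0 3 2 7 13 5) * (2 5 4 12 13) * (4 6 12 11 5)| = 10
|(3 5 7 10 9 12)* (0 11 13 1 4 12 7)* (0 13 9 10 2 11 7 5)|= |(0 7 2 11 9 5 13 1 4 12 3)|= 11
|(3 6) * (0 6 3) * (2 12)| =|(0 6)(2 12)| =2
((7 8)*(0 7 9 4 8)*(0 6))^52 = ((0 7 6)(4 8 9))^52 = (0 7 6)(4 8 9)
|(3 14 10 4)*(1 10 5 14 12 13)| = |(1 10 4 3 12 13)(5 14)| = 6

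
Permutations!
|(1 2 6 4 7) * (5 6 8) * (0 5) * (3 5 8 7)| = 12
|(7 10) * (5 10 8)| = 4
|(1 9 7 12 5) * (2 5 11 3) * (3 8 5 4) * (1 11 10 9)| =|(2 4 3)(5 11 8)(7 12 10 9)| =12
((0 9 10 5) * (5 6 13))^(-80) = ((0 9 10 6 13 5))^(-80) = (0 13 10)(5 6 9)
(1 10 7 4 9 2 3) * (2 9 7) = (1 10 2 3)(4 7) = [0, 10, 3, 1, 7, 5, 6, 4, 8, 9, 2]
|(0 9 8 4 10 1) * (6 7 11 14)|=12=|(0 9 8 4 10 1)(6 7 11 14)|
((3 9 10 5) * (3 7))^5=(10)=((3 9 10 5 7))^5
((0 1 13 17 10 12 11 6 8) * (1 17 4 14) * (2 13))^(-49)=(17)(1 2 13 4 14)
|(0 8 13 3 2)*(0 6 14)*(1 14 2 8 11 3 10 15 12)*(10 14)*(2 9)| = 12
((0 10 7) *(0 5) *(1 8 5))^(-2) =(0 8 7)(1 10 5)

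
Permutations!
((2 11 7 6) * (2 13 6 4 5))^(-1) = ((2 11 7 4 5)(6 13))^(-1) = (2 5 4 7 11)(6 13)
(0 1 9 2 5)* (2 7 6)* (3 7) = (0 1 9 3 7 6 2 5) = [1, 9, 5, 7, 4, 0, 2, 6, 8, 3]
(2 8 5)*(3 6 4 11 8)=(2 3 6 4 11 8 5)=[0, 1, 3, 6, 11, 2, 4, 7, 5, 9, 10, 8]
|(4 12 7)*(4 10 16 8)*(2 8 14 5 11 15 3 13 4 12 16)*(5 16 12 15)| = 18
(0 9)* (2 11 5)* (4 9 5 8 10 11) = [5, 1, 4, 3, 9, 2, 6, 7, 10, 0, 11, 8] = (0 5 2 4 9)(8 10 11)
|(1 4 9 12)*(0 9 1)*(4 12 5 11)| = |(0 9 5 11 4 1 12)| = 7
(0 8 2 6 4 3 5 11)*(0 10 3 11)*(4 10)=[8, 1, 6, 5, 11, 0, 10, 7, 2, 9, 3, 4]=(0 8 2 6 10 3 5)(4 11)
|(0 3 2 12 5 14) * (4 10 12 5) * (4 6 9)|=|(0 3 2 5 14)(4 10 12 6 9)|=5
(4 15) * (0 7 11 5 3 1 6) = (0 7 11 5 3 1 6)(4 15) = [7, 6, 2, 1, 15, 3, 0, 11, 8, 9, 10, 5, 12, 13, 14, 4]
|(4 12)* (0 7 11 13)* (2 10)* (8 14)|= |(0 7 11 13)(2 10)(4 12)(8 14)|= 4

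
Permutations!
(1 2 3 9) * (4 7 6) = (1 2 3 9)(4 7 6) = [0, 2, 3, 9, 7, 5, 4, 6, 8, 1]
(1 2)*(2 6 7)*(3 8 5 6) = [0, 3, 1, 8, 4, 6, 7, 2, 5] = (1 3 8 5 6 7 2)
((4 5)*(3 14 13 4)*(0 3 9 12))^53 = ((0 3 14 13 4 5 9 12))^53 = (0 5 14 12 4 3 9 13)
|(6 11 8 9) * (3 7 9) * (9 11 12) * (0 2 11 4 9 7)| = 5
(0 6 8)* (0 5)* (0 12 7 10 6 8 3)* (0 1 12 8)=(1 12 7 10 6 3)(5 8)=[0, 12, 2, 1, 4, 8, 3, 10, 5, 9, 6, 11, 7]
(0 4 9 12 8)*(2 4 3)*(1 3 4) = (0 4 9 12 8)(1 3 2) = [4, 3, 1, 2, 9, 5, 6, 7, 0, 12, 10, 11, 8]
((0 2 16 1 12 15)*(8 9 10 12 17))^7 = ((0 2 16 1 17 8 9 10 12 15))^7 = (0 10 17 2 12 8 16 15 9 1)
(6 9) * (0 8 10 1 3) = (0 8 10 1 3)(6 9) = [8, 3, 2, 0, 4, 5, 9, 7, 10, 6, 1]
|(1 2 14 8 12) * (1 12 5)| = 5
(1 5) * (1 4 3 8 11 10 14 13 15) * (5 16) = (1 16 5 4 3 8 11 10 14 13 15) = [0, 16, 2, 8, 3, 4, 6, 7, 11, 9, 14, 10, 12, 15, 13, 1, 5]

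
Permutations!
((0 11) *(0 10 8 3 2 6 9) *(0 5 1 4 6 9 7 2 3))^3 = ((0 11 10 8)(1 4 6 7 2 9 5))^3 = (0 8 10 11)(1 7 5 6 9 4 2)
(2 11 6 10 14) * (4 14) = (2 11 6 10 4 14) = [0, 1, 11, 3, 14, 5, 10, 7, 8, 9, 4, 6, 12, 13, 2]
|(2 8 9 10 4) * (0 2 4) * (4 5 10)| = |(0 2 8 9 4 5 10)| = 7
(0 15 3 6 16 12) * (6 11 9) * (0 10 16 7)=(0 15 3 11 9 6 7)(10 16 12)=[15, 1, 2, 11, 4, 5, 7, 0, 8, 6, 16, 9, 10, 13, 14, 3, 12]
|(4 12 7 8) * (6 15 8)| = 6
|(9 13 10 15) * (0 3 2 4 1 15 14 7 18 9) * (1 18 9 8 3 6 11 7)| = |(0 6 11 7 9 13 10 14 1 15)(2 4 18 8 3)| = 10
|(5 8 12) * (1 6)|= 6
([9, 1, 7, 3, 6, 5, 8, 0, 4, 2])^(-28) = (9)(4 8 6)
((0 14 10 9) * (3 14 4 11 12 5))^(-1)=(0 9 10 14 3 5 12 11 4)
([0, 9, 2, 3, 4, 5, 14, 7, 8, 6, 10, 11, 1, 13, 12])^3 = [0, 14, 2, 3, 4, 5, 1, 7, 8, 12, 10, 11, 6, 13, 9]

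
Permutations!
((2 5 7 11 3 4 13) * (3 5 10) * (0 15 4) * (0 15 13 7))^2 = (0 2 3 4 11)(5 13 10 15 7)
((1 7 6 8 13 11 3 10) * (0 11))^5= (0 7 11 6 3 8 10 13 1)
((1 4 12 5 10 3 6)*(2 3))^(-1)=((1 4 12 5 10 2 3 6))^(-1)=(1 6 3 2 10 5 12 4)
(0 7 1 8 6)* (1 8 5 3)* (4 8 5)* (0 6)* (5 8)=[7, 4, 2, 1, 5, 3, 6, 8, 0]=(0 7 8)(1 4 5 3)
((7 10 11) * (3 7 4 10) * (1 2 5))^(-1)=((1 2 5)(3 7)(4 10 11))^(-1)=(1 5 2)(3 7)(4 11 10)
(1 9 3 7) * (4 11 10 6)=(1 9 3 7)(4 11 10 6)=[0, 9, 2, 7, 11, 5, 4, 1, 8, 3, 6, 10]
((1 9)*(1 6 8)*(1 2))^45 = ((1 9 6 8 2))^45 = (9)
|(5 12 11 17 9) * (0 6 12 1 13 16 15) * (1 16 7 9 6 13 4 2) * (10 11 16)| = 12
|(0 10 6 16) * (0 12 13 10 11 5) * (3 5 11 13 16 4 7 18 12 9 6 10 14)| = |(0 13 14 3 5)(4 7 18 12 16 9 6)| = 35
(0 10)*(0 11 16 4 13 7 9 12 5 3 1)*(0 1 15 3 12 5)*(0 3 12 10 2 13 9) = (0 2 13 7)(3 15 12)(4 9 5 10 11 16) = [2, 1, 13, 15, 9, 10, 6, 0, 8, 5, 11, 16, 3, 7, 14, 12, 4]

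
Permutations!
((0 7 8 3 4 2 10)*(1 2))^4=(0 4)(1 7)(2 8)(3 10)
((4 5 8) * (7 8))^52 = ((4 5 7 8))^52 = (8)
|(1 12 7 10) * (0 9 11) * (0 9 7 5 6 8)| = 8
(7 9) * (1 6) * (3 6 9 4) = (1 9 7 4 3 6) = [0, 9, 2, 6, 3, 5, 1, 4, 8, 7]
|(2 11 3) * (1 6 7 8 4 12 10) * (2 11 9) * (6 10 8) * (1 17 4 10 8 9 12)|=|(1 8 10 17 4)(2 12 9)(3 11)(6 7)|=30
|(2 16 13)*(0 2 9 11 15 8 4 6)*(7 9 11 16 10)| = |(0 2 10 7 9 16 13 11 15 8 4 6)| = 12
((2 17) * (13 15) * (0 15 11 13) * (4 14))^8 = (17) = ((0 15)(2 17)(4 14)(11 13))^8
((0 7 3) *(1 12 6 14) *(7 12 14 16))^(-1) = ((0 12 6 16 7 3)(1 14))^(-1) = (0 3 7 16 6 12)(1 14)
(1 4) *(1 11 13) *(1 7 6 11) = (1 4)(6 11 13 7) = [0, 4, 2, 3, 1, 5, 11, 6, 8, 9, 10, 13, 12, 7]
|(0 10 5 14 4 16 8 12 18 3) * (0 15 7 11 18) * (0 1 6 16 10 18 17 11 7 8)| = 36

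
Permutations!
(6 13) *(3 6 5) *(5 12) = (3 6 13 12 5) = [0, 1, 2, 6, 4, 3, 13, 7, 8, 9, 10, 11, 5, 12]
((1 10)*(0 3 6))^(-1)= (0 6 3)(1 10)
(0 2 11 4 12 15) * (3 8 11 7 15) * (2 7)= (0 7 15)(3 8 11 4 12)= [7, 1, 2, 8, 12, 5, 6, 15, 11, 9, 10, 4, 3, 13, 14, 0]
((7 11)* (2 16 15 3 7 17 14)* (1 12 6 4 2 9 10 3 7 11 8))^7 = (1 7 16 4 12 8 15 2 6)(3 11 17 14 9 10)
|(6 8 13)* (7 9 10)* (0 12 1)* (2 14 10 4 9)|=12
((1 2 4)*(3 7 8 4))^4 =((1 2 3 7 8 4))^4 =(1 8 3)(2 4 7)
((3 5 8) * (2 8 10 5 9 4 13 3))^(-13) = ((2 8)(3 9 4 13)(5 10))^(-13) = (2 8)(3 13 4 9)(5 10)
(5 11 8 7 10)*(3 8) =(3 8 7 10 5 11) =[0, 1, 2, 8, 4, 11, 6, 10, 7, 9, 5, 3]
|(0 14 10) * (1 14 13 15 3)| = |(0 13 15 3 1 14 10)| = 7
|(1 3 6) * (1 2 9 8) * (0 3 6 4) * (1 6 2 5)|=|(0 3 4)(1 2 9 8 6 5)|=6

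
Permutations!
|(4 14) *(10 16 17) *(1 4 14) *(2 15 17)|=10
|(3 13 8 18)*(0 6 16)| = 12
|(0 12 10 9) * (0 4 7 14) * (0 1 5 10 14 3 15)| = |(0 12 14 1 5 10 9 4 7 3 15)| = 11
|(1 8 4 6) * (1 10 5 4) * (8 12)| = |(1 12 8)(4 6 10 5)| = 12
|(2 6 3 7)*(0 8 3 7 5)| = 12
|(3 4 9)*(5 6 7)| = 3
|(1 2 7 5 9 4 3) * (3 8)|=8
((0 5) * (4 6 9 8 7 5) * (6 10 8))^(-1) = (0 5 7 8 10 4)(6 9)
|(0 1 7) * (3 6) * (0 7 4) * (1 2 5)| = |(7)(0 2 5 1 4)(3 6)| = 10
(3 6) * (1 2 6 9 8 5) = (1 2 6 3 9 8 5) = [0, 2, 6, 9, 4, 1, 3, 7, 5, 8]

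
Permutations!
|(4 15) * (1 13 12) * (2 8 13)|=10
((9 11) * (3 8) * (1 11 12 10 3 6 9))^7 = ((1 11)(3 8 6 9 12 10))^7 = (1 11)(3 8 6 9 12 10)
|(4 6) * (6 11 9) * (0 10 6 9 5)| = 6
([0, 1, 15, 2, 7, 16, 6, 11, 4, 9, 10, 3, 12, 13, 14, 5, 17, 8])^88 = (2 11 4 17 5)(3 7 8 16 15)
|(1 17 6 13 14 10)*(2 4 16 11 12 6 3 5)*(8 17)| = 14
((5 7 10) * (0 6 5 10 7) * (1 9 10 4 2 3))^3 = ((0 6 5)(1 9 10 4 2 3))^3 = (1 4)(2 9)(3 10)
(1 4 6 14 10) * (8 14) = (1 4 6 8 14 10) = [0, 4, 2, 3, 6, 5, 8, 7, 14, 9, 1, 11, 12, 13, 10]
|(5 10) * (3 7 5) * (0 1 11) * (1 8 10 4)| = 9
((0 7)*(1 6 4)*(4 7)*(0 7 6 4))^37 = ((7)(1 4))^37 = (7)(1 4)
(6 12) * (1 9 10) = (1 9 10)(6 12) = [0, 9, 2, 3, 4, 5, 12, 7, 8, 10, 1, 11, 6]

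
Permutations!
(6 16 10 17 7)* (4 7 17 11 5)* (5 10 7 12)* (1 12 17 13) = (1 12 5 4 17 13)(6 16 7)(10 11) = [0, 12, 2, 3, 17, 4, 16, 6, 8, 9, 11, 10, 5, 1, 14, 15, 7, 13]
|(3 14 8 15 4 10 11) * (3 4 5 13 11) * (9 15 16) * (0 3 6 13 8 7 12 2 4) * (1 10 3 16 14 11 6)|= 26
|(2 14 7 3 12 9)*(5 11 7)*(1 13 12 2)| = 12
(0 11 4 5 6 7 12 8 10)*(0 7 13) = [11, 1, 2, 3, 5, 6, 13, 12, 10, 9, 7, 4, 8, 0] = (0 11 4 5 6 13)(7 12 8 10)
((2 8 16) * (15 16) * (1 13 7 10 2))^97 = (1 13 7 10 2 8 15 16)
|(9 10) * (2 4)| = |(2 4)(9 10)| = 2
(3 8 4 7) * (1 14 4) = (1 14 4 7 3 8) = [0, 14, 2, 8, 7, 5, 6, 3, 1, 9, 10, 11, 12, 13, 4]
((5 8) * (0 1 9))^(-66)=(9)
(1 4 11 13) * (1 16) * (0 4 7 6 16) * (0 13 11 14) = (0 4 14)(1 7 6 16) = [4, 7, 2, 3, 14, 5, 16, 6, 8, 9, 10, 11, 12, 13, 0, 15, 1]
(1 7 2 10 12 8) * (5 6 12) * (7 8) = [0, 8, 10, 3, 4, 6, 12, 2, 1, 9, 5, 11, 7] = (1 8)(2 10 5 6 12 7)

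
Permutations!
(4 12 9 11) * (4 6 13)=(4 12 9 11 6 13)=[0, 1, 2, 3, 12, 5, 13, 7, 8, 11, 10, 6, 9, 4]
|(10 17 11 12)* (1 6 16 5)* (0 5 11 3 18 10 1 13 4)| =20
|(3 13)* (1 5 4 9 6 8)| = 6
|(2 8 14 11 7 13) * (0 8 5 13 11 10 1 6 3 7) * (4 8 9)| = 33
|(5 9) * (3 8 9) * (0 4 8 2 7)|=|(0 4 8 9 5 3 2 7)|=8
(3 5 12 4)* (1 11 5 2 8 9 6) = (1 11 5 12 4 3 2 8 9 6) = [0, 11, 8, 2, 3, 12, 1, 7, 9, 6, 10, 5, 4]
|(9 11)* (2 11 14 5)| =|(2 11 9 14 5)| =5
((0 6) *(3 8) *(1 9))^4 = ((0 6)(1 9)(3 8))^4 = (9)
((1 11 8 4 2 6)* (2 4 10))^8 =(1 8 2)(6 11 10)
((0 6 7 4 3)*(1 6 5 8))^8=((0 5 8 1 6 7 4 3))^8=(8)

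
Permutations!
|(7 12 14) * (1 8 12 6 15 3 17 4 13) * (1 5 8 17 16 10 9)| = |(1 17 4 13 5 8 12 14 7 6 15 3 16 10 9)| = 15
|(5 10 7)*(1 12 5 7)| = |(1 12 5 10)| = 4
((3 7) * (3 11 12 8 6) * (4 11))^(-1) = (3 6 8 12 11 4 7)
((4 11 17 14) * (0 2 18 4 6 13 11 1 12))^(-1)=((0 2 18 4 1 12)(6 13 11 17 14))^(-1)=(0 12 1 4 18 2)(6 14 17 11 13)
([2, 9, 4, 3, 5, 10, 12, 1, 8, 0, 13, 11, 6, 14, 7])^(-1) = [9, 7, 0, 3, 2, 4, 12, 14, 8, 1, 5, 11, 6, 10, 13]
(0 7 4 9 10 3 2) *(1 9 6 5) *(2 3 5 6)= [7, 9, 0, 3, 2, 1, 6, 4, 8, 10, 5]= (0 7 4 2)(1 9 10 5)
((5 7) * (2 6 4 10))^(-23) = (2 6 4 10)(5 7)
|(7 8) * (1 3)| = 2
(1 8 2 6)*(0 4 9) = (0 4 9)(1 8 2 6) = [4, 8, 6, 3, 9, 5, 1, 7, 2, 0]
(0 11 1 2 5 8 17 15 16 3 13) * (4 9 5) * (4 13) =(0 11 1 2 13)(3 4 9 5 8 17 15 16) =[11, 2, 13, 4, 9, 8, 6, 7, 17, 5, 10, 1, 12, 0, 14, 16, 3, 15]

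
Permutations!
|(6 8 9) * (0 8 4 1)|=6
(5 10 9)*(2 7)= (2 7)(5 10 9)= [0, 1, 7, 3, 4, 10, 6, 2, 8, 5, 9]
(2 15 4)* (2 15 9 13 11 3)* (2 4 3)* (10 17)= (2 9 13 11)(3 4 15)(10 17)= [0, 1, 9, 4, 15, 5, 6, 7, 8, 13, 17, 2, 12, 11, 14, 3, 16, 10]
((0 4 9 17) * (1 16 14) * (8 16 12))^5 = (0 4 9 17)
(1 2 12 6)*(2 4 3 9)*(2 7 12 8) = [0, 4, 8, 9, 3, 5, 1, 12, 2, 7, 10, 11, 6] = (1 4 3 9 7 12 6)(2 8)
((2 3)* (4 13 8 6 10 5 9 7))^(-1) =(2 3)(4 7 9 5 10 6 8 13)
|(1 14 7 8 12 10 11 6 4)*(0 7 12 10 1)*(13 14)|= 28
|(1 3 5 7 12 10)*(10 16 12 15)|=6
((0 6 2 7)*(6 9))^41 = ((0 9 6 2 7))^41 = (0 9 6 2 7)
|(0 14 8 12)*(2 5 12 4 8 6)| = 6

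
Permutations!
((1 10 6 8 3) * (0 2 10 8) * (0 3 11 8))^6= (11)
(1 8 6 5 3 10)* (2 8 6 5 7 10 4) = [0, 6, 8, 4, 2, 3, 7, 10, 5, 9, 1] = (1 6 7 10)(2 8 5 3 4)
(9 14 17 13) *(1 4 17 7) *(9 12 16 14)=[0, 4, 2, 3, 17, 5, 6, 1, 8, 9, 10, 11, 16, 12, 7, 15, 14, 13]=(1 4 17 13 12 16 14 7)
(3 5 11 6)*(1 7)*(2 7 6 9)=(1 6 3 5 11 9 2 7)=[0, 6, 7, 5, 4, 11, 3, 1, 8, 2, 10, 9]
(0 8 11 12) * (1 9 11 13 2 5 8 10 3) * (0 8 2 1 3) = (0 10)(1 9 11 12 8 13)(2 5) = [10, 9, 5, 3, 4, 2, 6, 7, 13, 11, 0, 12, 8, 1]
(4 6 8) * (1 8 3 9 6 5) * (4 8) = (1 4 5)(3 9 6) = [0, 4, 2, 9, 5, 1, 3, 7, 8, 6]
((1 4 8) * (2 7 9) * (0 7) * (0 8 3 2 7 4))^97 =((0 4 3 2 8 1)(7 9))^97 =(0 4 3 2 8 1)(7 9)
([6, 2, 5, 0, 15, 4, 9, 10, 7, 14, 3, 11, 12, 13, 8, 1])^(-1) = (0 3 10 7 8 14 9 6)(1 15 4 5 2)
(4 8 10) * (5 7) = (4 8 10)(5 7) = [0, 1, 2, 3, 8, 7, 6, 5, 10, 9, 4]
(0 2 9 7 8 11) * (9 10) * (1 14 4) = [2, 14, 10, 3, 1, 5, 6, 8, 11, 7, 9, 0, 12, 13, 4] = (0 2 10 9 7 8 11)(1 14 4)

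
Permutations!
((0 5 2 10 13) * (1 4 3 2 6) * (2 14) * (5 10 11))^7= (0 10 13)(1 6 5 11 2 14 3 4)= ((0 10 13)(1 4 3 14 2 11 5 6))^7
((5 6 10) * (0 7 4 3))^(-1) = ((0 7 4 3)(5 6 10))^(-1) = (0 3 4 7)(5 10 6)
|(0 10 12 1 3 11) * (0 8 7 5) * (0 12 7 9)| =10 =|(0 10 7 5 12 1 3 11 8 9)|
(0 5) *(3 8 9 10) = [5, 1, 2, 8, 4, 0, 6, 7, 9, 10, 3] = (0 5)(3 8 9 10)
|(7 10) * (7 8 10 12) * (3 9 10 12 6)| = |(3 9 10 8 12 7 6)| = 7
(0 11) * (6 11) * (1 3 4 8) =(0 6 11)(1 3 4 8) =[6, 3, 2, 4, 8, 5, 11, 7, 1, 9, 10, 0]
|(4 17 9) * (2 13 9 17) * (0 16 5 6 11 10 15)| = 28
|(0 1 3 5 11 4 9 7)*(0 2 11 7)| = 9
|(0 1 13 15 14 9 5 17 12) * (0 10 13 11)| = 24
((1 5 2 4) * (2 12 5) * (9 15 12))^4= (15)(1 2 4)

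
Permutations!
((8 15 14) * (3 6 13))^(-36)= ((3 6 13)(8 15 14))^(-36)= (15)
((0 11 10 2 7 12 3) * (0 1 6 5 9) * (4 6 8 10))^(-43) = (0 9 5 6 4 11)(1 3 12 7 2 10 8)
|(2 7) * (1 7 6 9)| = |(1 7 2 6 9)| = 5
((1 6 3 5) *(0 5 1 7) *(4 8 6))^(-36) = (1 3 6 8 4)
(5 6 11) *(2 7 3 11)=[0, 1, 7, 11, 4, 6, 2, 3, 8, 9, 10, 5]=(2 7 3 11 5 6)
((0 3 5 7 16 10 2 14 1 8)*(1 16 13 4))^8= ((0 3 5 7 13 4 1 8)(2 14 16 10))^8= (16)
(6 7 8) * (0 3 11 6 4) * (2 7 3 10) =(0 10 2 7 8 4)(3 11 6) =[10, 1, 7, 11, 0, 5, 3, 8, 4, 9, 2, 6]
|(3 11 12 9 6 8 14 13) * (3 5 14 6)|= |(3 11 12 9)(5 14 13)(6 8)|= 12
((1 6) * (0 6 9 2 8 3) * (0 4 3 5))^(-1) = ((0 6 1 9 2 8 5)(3 4))^(-1) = (0 5 8 2 9 1 6)(3 4)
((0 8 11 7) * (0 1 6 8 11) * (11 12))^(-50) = ((0 12 11 7 1 6 8))^(-50) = (0 8 6 1 7 11 12)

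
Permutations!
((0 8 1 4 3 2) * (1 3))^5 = ((0 8 3 2)(1 4))^5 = (0 8 3 2)(1 4)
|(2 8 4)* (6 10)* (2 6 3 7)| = |(2 8 4 6 10 3 7)| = 7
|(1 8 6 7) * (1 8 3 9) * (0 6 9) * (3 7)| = 12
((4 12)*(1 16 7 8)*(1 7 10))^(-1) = (1 10 16)(4 12)(7 8)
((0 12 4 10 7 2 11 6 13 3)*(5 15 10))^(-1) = (0 3 13 6 11 2 7 10 15 5 4 12)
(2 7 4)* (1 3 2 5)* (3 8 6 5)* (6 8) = [0, 6, 7, 2, 3, 1, 5, 4, 8] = (8)(1 6 5)(2 7 4 3)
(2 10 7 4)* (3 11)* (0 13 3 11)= (0 13 3)(2 10 7 4)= [13, 1, 10, 0, 2, 5, 6, 4, 8, 9, 7, 11, 12, 3]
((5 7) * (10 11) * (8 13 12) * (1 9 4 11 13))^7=(1 8 12 13 10 11 4 9)(5 7)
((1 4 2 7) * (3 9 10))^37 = ((1 4 2 7)(3 9 10))^37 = (1 4 2 7)(3 9 10)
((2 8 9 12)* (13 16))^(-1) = (2 12 9 8)(13 16)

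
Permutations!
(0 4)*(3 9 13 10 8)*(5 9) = (0 4)(3 5 9 13 10 8) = [4, 1, 2, 5, 0, 9, 6, 7, 3, 13, 8, 11, 12, 10]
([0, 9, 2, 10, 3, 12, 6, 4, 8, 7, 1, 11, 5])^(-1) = [0, 10, 2, 4, 7, 12, 6, 9, 8, 1, 3, 11, 5]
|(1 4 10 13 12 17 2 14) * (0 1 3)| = 10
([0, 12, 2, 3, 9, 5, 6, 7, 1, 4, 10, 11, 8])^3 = (12)(4 9)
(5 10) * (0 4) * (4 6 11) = (0 6 11 4)(5 10) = [6, 1, 2, 3, 0, 10, 11, 7, 8, 9, 5, 4]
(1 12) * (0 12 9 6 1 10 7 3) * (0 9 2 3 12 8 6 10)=[8, 2, 3, 9, 4, 5, 1, 12, 6, 10, 7, 11, 0]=(0 8 6 1 2 3 9 10 7 12)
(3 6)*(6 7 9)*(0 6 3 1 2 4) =(0 6 1 2 4)(3 7 9) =[6, 2, 4, 7, 0, 5, 1, 9, 8, 3]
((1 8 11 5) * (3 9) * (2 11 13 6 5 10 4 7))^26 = (1 8 13 6 5)(2 11 10 4 7)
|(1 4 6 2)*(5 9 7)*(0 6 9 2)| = 6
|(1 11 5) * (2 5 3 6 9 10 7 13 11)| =|(1 2 5)(3 6 9 10 7 13 11)| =21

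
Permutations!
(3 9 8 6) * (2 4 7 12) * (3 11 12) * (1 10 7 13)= [0, 10, 4, 9, 13, 5, 11, 3, 6, 8, 7, 12, 2, 1]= (1 10 7 3 9 8 6 11 12 2 4 13)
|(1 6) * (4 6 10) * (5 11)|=|(1 10 4 6)(5 11)|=4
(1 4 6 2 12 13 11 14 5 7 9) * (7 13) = (1 4 6 2 12 7 9)(5 13 11 14) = [0, 4, 12, 3, 6, 13, 2, 9, 8, 1, 10, 14, 7, 11, 5]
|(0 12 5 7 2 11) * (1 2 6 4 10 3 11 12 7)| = 28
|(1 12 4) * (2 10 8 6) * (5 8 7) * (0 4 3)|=|(0 4 1 12 3)(2 10 7 5 8 6)|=30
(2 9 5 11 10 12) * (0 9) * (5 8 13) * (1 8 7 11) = (0 9 7 11 10 12 2)(1 8 13 5) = [9, 8, 0, 3, 4, 1, 6, 11, 13, 7, 12, 10, 2, 5]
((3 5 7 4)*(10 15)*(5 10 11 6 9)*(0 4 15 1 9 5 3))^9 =((0 4)(1 9 3 10)(5 7 15 11 6))^9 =(0 4)(1 9 3 10)(5 6 11 15 7)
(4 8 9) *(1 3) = (1 3)(4 8 9) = [0, 3, 2, 1, 8, 5, 6, 7, 9, 4]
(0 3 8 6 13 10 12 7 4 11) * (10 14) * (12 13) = (0 3 8 6 12 7 4 11)(10 13 14) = [3, 1, 2, 8, 11, 5, 12, 4, 6, 9, 13, 0, 7, 14, 10]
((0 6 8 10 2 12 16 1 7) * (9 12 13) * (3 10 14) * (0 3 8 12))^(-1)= ((0 6 12 16 1 7 3 10 2 13 9)(8 14))^(-1)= (0 9 13 2 10 3 7 1 16 12 6)(8 14)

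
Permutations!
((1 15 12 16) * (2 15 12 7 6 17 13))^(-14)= (1 12 16)(2 17 7)(6 15 13)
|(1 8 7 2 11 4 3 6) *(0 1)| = 9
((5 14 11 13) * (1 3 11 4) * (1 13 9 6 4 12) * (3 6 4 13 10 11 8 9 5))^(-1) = (1 12 14 5 11 10 4 9 8 3 13 6)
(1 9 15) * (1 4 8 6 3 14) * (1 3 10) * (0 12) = (0 12)(1 9 15 4 8 6 10)(3 14) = [12, 9, 2, 14, 8, 5, 10, 7, 6, 15, 1, 11, 0, 13, 3, 4]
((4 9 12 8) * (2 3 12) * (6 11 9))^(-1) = ((2 3 12 8 4 6 11 9))^(-1) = (2 9 11 6 4 8 12 3)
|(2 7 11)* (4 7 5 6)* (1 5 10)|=8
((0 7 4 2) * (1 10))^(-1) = ((0 7 4 2)(1 10))^(-1) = (0 2 4 7)(1 10)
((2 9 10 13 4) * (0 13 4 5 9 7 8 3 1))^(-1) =((0 13 5 9 10 4 2 7 8 3 1))^(-1) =(0 1 3 8 7 2 4 10 9 5 13)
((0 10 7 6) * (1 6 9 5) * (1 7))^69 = ((0 10 1 6)(5 7 9))^69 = (0 10 1 6)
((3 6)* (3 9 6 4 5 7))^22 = ((3 4 5 7)(6 9))^22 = (9)(3 5)(4 7)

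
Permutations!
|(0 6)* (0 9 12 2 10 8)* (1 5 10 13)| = 10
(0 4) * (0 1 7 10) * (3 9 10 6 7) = [4, 3, 2, 9, 1, 5, 7, 6, 8, 10, 0] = (0 4 1 3 9 10)(6 7)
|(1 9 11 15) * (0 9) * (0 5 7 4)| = 8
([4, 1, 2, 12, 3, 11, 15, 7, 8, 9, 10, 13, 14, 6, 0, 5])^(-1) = (0 14 12 3 4)(5 15 6 13 11)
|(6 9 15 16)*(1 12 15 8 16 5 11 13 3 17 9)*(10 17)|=|(1 12 15 5 11 13 3 10 17 9 8 16 6)|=13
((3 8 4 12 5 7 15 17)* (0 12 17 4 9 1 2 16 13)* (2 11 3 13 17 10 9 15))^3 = (0 7 17 12 2 13 5 16)(1 8 10 11 15 9 3 4)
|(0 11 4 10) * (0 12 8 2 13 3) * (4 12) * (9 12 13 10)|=|(0 11 13 3)(2 10 4 9 12 8)|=12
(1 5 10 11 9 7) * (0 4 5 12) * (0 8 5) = (0 4)(1 12 8 5 10 11 9 7) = [4, 12, 2, 3, 0, 10, 6, 1, 5, 7, 11, 9, 8]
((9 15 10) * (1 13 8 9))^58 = (1 15 8)(9 13 10)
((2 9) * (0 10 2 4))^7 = (0 2 4 10 9)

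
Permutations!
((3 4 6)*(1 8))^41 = (1 8)(3 6 4)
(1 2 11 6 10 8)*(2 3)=(1 3 2 11 6 10 8)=[0, 3, 11, 2, 4, 5, 10, 7, 1, 9, 8, 6]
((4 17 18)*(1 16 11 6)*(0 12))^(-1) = ((0 12)(1 16 11 6)(4 17 18))^(-1) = (0 12)(1 6 11 16)(4 18 17)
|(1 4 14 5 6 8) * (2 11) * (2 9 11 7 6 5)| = 14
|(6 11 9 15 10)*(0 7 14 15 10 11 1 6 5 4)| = 18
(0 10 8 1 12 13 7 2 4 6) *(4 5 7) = (0 10 8 1 12 13 4 6)(2 5 7) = [10, 12, 5, 3, 6, 7, 0, 2, 1, 9, 8, 11, 13, 4]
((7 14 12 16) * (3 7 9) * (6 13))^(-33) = ((3 7 14 12 16 9)(6 13))^(-33) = (3 12)(6 13)(7 16)(9 14)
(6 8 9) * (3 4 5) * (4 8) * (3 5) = (3 8 9 6 4) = [0, 1, 2, 8, 3, 5, 4, 7, 9, 6]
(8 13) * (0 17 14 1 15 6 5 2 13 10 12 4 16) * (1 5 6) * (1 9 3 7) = (0 17 14 5 2 13 8 10 12 4 16)(1 15 9 3 7) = [17, 15, 13, 7, 16, 2, 6, 1, 10, 3, 12, 11, 4, 8, 5, 9, 0, 14]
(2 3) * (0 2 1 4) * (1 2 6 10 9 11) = (0 6 10 9 11 1 4)(2 3) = [6, 4, 3, 2, 0, 5, 10, 7, 8, 11, 9, 1]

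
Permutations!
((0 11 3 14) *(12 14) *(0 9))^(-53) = ((0 11 3 12 14 9))^(-53) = (0 11 3 12 14 9)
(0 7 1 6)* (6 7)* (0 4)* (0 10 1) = (0 6 4 10 1 7) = [6, 7, 2, 3, 10, 5, 4, 0, 8, 9, 1]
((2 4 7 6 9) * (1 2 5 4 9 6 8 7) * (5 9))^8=(9)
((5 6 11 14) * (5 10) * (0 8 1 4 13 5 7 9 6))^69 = (0 4)(1 5)(6 10)(7 11)(8 13)(9 14)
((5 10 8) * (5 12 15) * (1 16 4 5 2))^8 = (1 2 15 12 8 10 5 4 16)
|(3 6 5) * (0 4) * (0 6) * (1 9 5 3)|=|(0 4 6 3)(1 9 5)|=12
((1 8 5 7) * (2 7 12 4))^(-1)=((1 8 5 12 4 2 7))^(-1)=(1 7 2 4 12 5 8)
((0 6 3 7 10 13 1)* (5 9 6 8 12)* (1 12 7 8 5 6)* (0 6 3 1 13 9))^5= ((0 5)(1 6)(3 8 7 10 9 13 12))^5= (0 5)(1 6)(3 13 10 8 12 9 7)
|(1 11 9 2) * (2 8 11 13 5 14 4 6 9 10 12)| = 12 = |(1 13 5 14 4 6 9 8 11 10 12 2)|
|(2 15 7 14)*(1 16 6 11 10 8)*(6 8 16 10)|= 4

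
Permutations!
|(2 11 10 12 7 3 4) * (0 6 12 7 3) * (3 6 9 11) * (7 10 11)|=|(0 9 7)(2 3 4)(6 12)|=6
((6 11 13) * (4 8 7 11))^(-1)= ((4 8 7 11 13 6))^(-1)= (4 6 13 11 7 8)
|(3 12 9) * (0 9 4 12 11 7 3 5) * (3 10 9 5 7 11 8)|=6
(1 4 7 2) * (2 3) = [0, 4, 1, 2, 7, 5, 6, 3] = (1 4 7 3 2)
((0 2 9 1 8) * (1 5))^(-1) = (0 8 1 5 9 2) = ((0 2 9 5 1 8))^(-1)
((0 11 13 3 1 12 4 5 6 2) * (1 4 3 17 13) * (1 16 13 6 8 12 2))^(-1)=(0 2 1 6 17 13 16 11)(3 12 8 5 4)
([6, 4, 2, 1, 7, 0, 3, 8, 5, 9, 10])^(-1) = (10)(0 5 8 7 4 1 3 6)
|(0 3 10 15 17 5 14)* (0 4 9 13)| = 10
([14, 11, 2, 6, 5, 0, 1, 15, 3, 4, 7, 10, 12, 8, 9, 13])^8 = (0 4 14 5 9)(1 6 3 8 13 15 7 10 11)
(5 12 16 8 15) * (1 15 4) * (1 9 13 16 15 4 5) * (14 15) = (1 4 9 13 16 8 5 12 14 15) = [0, 4, 2, 3, 9, 12, 6, 7, 5, 13, 10, 11, 14, 16, 15, 1, 8]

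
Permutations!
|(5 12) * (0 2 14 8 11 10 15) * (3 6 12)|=|(0 2 14 8 11 10 15)(3 6 12 5)|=28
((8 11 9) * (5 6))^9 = (11)(5 6)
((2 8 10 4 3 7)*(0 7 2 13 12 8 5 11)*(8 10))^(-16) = ((0 7 13 12 10 4 3 2 5 11))^(-16) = (0 10 5 13 3)(2 7 4 11 12)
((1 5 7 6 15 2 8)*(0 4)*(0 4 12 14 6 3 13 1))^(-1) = (0 8 2 15 6 14 12)(1 13 3 7 5)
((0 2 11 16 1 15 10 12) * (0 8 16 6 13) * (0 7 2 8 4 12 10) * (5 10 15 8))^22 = ((0 5 10 15)(1 8 16)(2 11 6 13 7)(4 12))^22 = (0 10)(1 8 16)(2 6 7 11 13)(5 15)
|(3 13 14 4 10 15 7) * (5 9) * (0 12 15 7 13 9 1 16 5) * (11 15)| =|(0 12 11 15 13 14 4 10 7 3 9)(1 16 5)| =33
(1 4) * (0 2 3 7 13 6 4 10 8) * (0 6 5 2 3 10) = (0 3 7 13 5 2 10 8 6 4 1) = [3, 0, 10, 7, 1, 2, 4, 13, 6, 9, 8, 11, 12, 5]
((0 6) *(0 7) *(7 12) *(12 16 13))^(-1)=((0 6 16 13 12 7))^(-1)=(0 7 12 13 16 6)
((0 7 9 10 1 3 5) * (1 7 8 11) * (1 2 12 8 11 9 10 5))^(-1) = (0 5 9 8 12 2 11)(1 3)(7 10)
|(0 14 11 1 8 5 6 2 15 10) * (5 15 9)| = |(0 14 11 1 8 15 10)(2 9 5 6)| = 28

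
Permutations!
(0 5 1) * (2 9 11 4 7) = (0 5 1)(2 9 11 4 7) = [5, 0, 9, 3, 7, 1, 6, 2, 8, 11, 10, 4]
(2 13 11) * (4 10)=(2 13 11)(4 10)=[0, 1, 13, 3, 10, 5, 6, 7, 8, 9, 4, 2, 12, 11]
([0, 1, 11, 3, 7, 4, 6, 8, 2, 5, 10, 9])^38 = (2 5 8 9 7 11 4)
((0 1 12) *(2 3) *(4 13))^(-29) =((0 1 12)(2 3)(4 13))^(-29) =(0 1 12)(2 3)(4 13)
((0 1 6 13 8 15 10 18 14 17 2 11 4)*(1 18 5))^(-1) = ((0 18 14 17 2 11 4)(1 6 13 8 15 10 5))^(-1) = (0 4 11 2 17 14 18)(1 5 10 15 8 13 6)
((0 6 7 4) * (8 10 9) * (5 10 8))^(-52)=(5 9 10)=((0 6 7 4)(5 10 9))^(-52)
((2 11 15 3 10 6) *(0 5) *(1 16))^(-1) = (0 5)(1 16)(2 6 10 3 15 11)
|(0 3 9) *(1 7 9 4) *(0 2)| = |(0 3 4 1 7 9 2)| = 7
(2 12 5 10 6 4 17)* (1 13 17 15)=(1 13 17 2 12 5 10 6 4 15)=[0, 13, 12, 3, 15, 10, 4, 7, 8, 9, 6, 11, 5, 17, 14, 1, 16, 2]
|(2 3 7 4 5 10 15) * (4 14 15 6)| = |(2 3 7 14 15)(4 5 10 6)| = 20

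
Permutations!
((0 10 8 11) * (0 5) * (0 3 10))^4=(3 5 11 8 10)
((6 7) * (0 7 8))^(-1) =(0 8 6 7)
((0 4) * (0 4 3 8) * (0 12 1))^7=((0 3 8 12 1))^7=(0 8 1 3 12)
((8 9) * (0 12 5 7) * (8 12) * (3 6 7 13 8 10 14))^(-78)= ((0 10 14 3 6 7)(5 13 8 9 12))^(-78)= (14)(5 8 12 13 9)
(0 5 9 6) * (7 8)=[5, 1, 2, 3, 4, 9, 0, 8, 7, 6]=(0 5 9 6)(7 8)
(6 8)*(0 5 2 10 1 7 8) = (0 5 2 10 1 7 8 6) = [5, 7, 10, 3, 4, 2, 0, 8, 6, 9, 1]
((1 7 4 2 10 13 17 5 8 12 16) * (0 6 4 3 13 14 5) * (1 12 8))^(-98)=(0 13 7 5 10 4)(1 14 2 6 17 3)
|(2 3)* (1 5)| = |(1 5)(2 3)| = 2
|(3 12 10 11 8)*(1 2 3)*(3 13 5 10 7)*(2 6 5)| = |(1 6 5 10 11 8)(2 13)(3 12 7)| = 6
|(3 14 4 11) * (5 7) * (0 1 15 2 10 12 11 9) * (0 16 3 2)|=60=|(0 1 15)(2 10 12 11)(3 14 4 9 16)(5 7)|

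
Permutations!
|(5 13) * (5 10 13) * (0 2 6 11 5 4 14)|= |(0 2 6 11 5 4 14)(10 13)|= 14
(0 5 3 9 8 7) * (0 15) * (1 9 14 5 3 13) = (0 3 14 5 13 1 9 8 7 15) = [3, 9, 2, 14, 4, 13, 6, 15, 7, 8, 10, 11, 12, 1, 5, 0]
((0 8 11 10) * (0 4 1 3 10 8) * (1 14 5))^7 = ((1 3 10 4 14 5)(8 11))^7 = (1 3 10 4 14 5)(8 11)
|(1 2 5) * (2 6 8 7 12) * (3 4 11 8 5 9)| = |(1 6 5)(2 9 3 4 11 8 7 12)| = 24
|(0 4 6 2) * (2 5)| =5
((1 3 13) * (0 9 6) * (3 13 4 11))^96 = (13)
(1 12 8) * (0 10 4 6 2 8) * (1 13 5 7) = (0 10 4 6 2 8 13 5 7 1 12) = [10, 12, 8, 3, 6, 7, 2, 1, 13, 9, 4, 11, 0, 5]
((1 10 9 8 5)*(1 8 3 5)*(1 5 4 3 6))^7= (1 6 9 10)(3 4)(5 8)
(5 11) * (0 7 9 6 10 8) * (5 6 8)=[7, 1, 2, 3, 4, 11, 10, 9, 0, 8, 5, 6]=(0 7 9 8)(5 11 6 10)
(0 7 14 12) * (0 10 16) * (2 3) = (0 7 14 12 10 16)(2 3) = [7, 1, 3, 2, 4, 5, 6, 14, 8, 9, 16, 11, 10, 13, 12, 15, 0]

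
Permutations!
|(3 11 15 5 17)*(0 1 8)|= 15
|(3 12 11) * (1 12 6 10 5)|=7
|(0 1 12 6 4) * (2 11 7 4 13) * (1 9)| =|(0 9 1 12 6 13 2 11 7 4)| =10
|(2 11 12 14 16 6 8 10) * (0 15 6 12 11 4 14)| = 10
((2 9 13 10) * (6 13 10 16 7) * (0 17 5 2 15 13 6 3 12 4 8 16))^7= (0 13 15 10 9 2 5 17)(3 12 4 8 16 7)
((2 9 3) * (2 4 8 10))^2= (2 3 8)(4 10 9)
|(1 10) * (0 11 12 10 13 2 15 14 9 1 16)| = 30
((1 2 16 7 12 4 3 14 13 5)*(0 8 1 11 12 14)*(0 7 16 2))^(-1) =(16)(0 1 8)(3 4 12 11 5 13 14 7)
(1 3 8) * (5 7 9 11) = (1 3 8)(5 7 9 11) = [0, 3, 2, 8, 4, 7, 6, 9, 1, 11, 10, 5]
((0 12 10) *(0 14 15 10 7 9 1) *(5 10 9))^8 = ((0 12 7 5 10 14 15 9 1))^8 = (0 1 9 15 14 10 5 7 12)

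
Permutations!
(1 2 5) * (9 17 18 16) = (1 2 5)(9 17 18 16) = [0, 2, 5, 3, 4, 1, 6, 7, 8, 17, 10, 11, 12, 13, 14, 15, 9, 18, 16]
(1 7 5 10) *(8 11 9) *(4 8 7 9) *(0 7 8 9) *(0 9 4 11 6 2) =[7, 9, 0, 3, 4, 10, 2, 5, 6, 8, 1, 11] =(11)(0 7 5 10 1 9 8 6 2)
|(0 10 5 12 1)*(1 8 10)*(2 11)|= |(0 1)(2 11)(5 12 8 10)|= 4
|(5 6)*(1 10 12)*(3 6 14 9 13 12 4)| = 10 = |(1 10 4 3 6 5 14 9 13 12)|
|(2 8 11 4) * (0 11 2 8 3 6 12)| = |(0 11 4 8 2 3 6 12)| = 8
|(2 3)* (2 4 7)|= 4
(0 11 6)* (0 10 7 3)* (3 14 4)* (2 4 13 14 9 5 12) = (0 11 6 10 7 9 5 12 2 4 3)(13 14) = [11, 1, 4, 0, 3, 12, 10, 9, 8, 5, 7, 6, 2, 14, 13]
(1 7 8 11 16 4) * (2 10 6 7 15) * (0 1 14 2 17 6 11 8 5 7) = [1, 15, 10, 3, 14, 7, 0, 5, 8, 9, 11, 16, 12, 13, 2, 17, 4, 6] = (0 1 15 17 6)(2 10 11 16 4 14)(5 7)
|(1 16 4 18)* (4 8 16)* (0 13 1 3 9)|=14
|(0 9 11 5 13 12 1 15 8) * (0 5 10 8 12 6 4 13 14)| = 21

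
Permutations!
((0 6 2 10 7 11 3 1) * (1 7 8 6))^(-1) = ((0 1)(2 10 8 6)(3 7 11))^(-1) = (0 1)(2 6 8 10)(3 11 7)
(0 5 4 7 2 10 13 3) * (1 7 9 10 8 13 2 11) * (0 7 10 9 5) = [0, 10, 8, 7, 5, 4, 6, 11, 13, 9, 2, 1, 12, 3] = (1 10 2 8 13 3 7 11)(4 5)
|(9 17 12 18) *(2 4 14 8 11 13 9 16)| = |(2 4 14 8 11 13 9 17 12 18 16)| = 11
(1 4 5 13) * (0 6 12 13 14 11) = [6, 4, 2, 3, 5, 14, 12, 7, 8, 9, 10, 0, 13, 1, 11] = (0 6 12 13 1 4 5 14 11)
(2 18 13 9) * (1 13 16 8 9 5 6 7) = [0, 13, 18, 3, 4, 6, 7, 1, 9, 2, 10, 11, 12, 5, 14, 15, 8, 17, 16] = (1 13 5 6 7)(2 18 16 8 9)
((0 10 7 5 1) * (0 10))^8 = ((1 10 7 5))^8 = (10)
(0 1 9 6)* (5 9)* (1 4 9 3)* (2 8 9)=(0 4 2 8 9 6)(1 5 3)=[4, 5, 8, 1, 2, 3, 0, 7, 9, 6]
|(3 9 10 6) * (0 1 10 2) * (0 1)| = |(1 10 6 3 9 2)| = 6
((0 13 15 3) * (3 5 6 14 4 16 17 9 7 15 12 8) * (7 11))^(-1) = (0 3 8 12 13)(4 14 6 5 15 7 11 9 17 16)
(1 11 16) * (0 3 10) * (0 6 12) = (0 3 10 6 12)(1 11 16) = [3, 11, 2, 10, 4, 5, 12, 7, 8, 9, 6, 16, 0, 13, 14, 15, 1]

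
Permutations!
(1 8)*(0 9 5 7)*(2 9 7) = (0 7)(1 8)(2 9 5) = [7, 8, 9, 3, 4, 2, 6, 0, 1, 5]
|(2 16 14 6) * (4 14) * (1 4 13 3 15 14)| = |(1 4)(2 16 13 3 15 14 6)| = 14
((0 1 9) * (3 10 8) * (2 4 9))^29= (0 9 4 2 1)(3 8 10)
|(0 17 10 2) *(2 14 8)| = |(0 17 10 14 8 2)| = 6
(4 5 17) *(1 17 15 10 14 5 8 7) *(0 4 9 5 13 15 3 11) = (0 4 8 7 1 17 9 5 3 11)(10 14 13 15) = [4, 17, 2, 11, 8, 3, 6, 1, 7, 5, 14, 0, 12, 15, 13, 10, 16, 9]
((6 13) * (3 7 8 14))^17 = ((3 7 8 14)(6 13))^17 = (3 7 8 14)(6 13)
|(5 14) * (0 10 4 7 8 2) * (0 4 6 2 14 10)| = |(2 4 7 8 14 5 10 6)| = 8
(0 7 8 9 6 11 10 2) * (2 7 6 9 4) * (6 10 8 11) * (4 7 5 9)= (0 10 5 9 4 2)(7 11 8)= [10, 1, 0, 3, 2, 9, 6, 11, 7, 4, 5, 8]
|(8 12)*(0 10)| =2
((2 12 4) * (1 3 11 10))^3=(12)(1 10 11 3)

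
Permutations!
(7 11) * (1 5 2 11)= [0, 5, 11, 3, 4, 2, 6, 1, 8, 9, 10, 7]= (1 5 2 11 7)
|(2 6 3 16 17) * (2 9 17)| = 4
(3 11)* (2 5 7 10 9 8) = (2 5 7 10 9 8)(3 11) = [0, 1, 5, 11, 4, 7, 6, 10, 2, 8, 9, 3]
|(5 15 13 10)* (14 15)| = 5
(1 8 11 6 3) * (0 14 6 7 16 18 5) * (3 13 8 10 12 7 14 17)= (0 17 3 1 10 12 7 16 18 5)(6 13 8 11 14)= [17, 10, 2, 1, 4, 0, 13, 16, 11, 9, 12, 14, 7, 8, 6, 15, 18, 3, 5]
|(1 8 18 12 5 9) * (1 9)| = 5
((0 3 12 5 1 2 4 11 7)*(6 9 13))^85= (0 1 7 5 11 12 4 3 2)(6 9 13)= ((0 3 12 5 1 2 4 11 7)(6 9 13))^85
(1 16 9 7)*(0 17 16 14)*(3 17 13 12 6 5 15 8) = (0 13 12 6 5 15 8 3 17 16 9 7 1 14) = [13, 14, 2, 17, 4, 15, 5, 1, 3, 7, 10, 11, 6, 12, 0, 8, 9, 16]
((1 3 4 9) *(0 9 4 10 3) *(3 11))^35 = ((0 9 1)(3 10 11))^35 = (0 1 9)(3 11 10)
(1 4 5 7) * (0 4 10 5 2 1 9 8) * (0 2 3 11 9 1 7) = (0 4 3 11 9 8 2 7 1 10 5) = [4, 10, 7, 11, 3, 0, 6, 1, 2, 8, 5, 9]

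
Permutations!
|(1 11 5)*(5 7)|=4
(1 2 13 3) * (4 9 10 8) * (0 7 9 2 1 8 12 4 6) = [7, 1, 13, 8, 2, 5, 0, 9, 6, 10, 12, 11, 4, 3] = (0 7 9 10 12 4 2 13 3 8 6)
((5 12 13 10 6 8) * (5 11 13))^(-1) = (5 12)(6 10 13 11 8)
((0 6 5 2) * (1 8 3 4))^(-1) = ((0 6 5 2)(1 8 3 4))^(-1) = (0 2 5 6)(1 4 3 8)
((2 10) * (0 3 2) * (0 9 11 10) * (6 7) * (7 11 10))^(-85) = ((0 3 2)(6 11 7)(9 10))^(-85) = (0 2 3)(6 7 11)(9 10)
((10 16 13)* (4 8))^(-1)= ((4 8)(10 16 13))^(-1)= (4 8)(10 13 16)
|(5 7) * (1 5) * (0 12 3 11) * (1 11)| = 7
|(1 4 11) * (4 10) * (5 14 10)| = 6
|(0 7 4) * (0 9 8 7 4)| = |(0 4 9 8 7)| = 5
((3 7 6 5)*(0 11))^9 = (0 11)(3 7 6 5)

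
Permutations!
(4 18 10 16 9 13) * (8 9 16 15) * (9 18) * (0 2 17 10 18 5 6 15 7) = (18)(0 2 17 10 7)(4 9 13)(5 6 15 8) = [2, 1, 17, 3, 9, 6, 15, 0, 5, 13, 7, 11, 12, 4, 14, 8, 16, 10, 18]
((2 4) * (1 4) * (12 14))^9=(12 14)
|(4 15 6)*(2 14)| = 6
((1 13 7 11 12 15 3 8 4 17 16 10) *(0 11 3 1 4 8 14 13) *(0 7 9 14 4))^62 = ((0 11 12 15 1 7 3 4 17 16 10)(9 14 13))^62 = (0 4 15 10 3 12 16 7 11 17 1)(9 13 14)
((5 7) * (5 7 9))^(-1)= ((5 9))^(-1)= (5 9)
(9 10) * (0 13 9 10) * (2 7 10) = [13, 1, 7, 3, 4, 5, 6, 10, 8, 0, 2, 11, 12, 9] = (0 13 9)(2 7 10)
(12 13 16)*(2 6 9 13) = [0, 1, 6, 3, 4, 5, 9, 7, 8, 13, 10, 11, 2, 16, 14, 15, 12] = (2 6 9 13 16 12)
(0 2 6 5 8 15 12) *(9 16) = (0 2 6 5 8 15 12)(9 16) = [2, 1, 6, 3, 4, 8, 5, 7, 15, 16, 10, 11, 0, 13, 14, 12, 9]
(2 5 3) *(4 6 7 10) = [0, 1, 5, 2, 6, 3, 7, 10, 8, 9, 4] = (2 5 3)(4 6 7 10)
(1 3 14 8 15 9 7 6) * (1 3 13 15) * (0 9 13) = (0 9 7 6 3 14 8 1)(13 15) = [9, 0, 2, 14, 4, 5, 3, 6, 1, 7, 10, 11, 12, 15, 8, 13]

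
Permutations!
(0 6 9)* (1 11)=(0 6 9)(1 11)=[6, 11, 2, 3, 4, 5, 9, 7, 8, 0, 10, 1]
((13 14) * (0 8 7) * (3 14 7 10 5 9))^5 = (0 3 8 14 10 13 5 7 9)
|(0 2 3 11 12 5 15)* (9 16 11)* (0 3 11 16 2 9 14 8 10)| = 11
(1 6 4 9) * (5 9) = (1 6 4 5 9) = [0, 6, 2, 3, 5, 9, 4, 7, 8, 1]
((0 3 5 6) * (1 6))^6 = ((0 3 5 1 6))^6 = (0 3 5 1 6)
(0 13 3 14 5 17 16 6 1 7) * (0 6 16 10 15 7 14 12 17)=(0 13 3 12 17 10 15 7 6 1 14 5)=[13, 14, 2, 12, 4, 0, 1, 6, 8, 9, 15, 11, 17, 3, 5, 7, 16, 10]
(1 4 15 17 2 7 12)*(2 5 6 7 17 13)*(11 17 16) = (1 4 15 13 2 16 11 17 5 6 7 12) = [0, 4, 16, 3, 15, 6, 7, 12, 8, 9, 10, 17, 1, 2, 14, 13, 11, 5]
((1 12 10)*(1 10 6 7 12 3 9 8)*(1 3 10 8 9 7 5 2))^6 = ((1 10 8 3 7 12 6 5 2))^6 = (1 6 3)(2 12 8)(5 7 10)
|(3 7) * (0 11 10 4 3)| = 6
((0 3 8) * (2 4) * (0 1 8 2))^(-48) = ((0 3 2 4)(1 8))^(-48) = (8)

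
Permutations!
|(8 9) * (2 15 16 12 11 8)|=7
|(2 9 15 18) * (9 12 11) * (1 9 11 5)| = |(1 9 15 18 2 12 5)| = 7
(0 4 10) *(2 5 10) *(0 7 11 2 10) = (0 4 10 7 11 2 5) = [4, 1, 5, 3, 10, 0, 6, 11, 8, 9, 7, 2]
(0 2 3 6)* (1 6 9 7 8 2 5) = [5, 6, 3, 9, 4, 1, 0, 8, 2, 7] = (0 5 1 6)(2 3 9 7 8)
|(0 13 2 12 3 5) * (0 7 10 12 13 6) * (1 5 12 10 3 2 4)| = 8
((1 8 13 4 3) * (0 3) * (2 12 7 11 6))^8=(0 1 13)(2 11 12 6 7)(3 8 4)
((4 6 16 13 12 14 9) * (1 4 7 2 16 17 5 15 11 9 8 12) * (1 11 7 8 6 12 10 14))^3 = (2 11 10 17 7 13 8 6 15 16 9 14 5)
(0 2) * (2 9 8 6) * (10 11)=(0 9 8 6 2)(10 11)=[9, 1, 0, 3, 4, 5, 2, 7, 6, 8, 11, 10]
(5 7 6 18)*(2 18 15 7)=(2 18 5)(6 15 7)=[0, 1, 18, 3, 4, 2, 15, 6, 8, 9, 10, 11, 12, 13, 14, 7, 16, 17, 5]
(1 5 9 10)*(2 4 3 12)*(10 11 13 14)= (1 5 9 11 13 14 10)(2 4 3 12)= [0, 5, 4, 12, 3, 9, 6, 7, 8, 11, 1, 13, 2, 14, 10]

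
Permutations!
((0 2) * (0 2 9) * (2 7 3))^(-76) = ((0 9)(2 7 3))^(-76) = (9)(2 3 7)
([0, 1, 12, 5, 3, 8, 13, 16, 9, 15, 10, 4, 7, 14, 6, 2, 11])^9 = (2 9 5 4 16 12 15 8 3 11 7)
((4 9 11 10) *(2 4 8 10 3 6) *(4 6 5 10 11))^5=(11)(2 6)(4 9)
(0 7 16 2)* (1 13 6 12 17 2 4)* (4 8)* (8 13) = (0 7 16 13 6 12 17 2)(1 8 4) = [7, 8, 0, 3, 1, 5, 12, 16, 4, 9, 10, 11, 17, 6, 14, 15, 13, 2]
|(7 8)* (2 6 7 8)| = |(8)(2 6 7)| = 3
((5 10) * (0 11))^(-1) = (0 11)(5 10)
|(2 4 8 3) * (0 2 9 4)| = 4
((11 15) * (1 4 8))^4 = ((1 4 8)(11 15))^4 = (15)(1 4 8)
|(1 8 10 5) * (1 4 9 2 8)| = |(2 8 10 5 4 9)| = 6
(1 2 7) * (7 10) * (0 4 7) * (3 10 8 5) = (0 4 7 1 2 8 5 3 10) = [4, 2, 8, 10, 7, 3, 6, 1, 5, 9, 0]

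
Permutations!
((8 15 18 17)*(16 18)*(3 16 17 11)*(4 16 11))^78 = ((3 11)(4 16 18)(8 15 17))^78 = (18)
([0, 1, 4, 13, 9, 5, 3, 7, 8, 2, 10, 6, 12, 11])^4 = [0, 1, 4, 3, 9, 5, 6, 7, 8, 2, 10, 11, 12, 13]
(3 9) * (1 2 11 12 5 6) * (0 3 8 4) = (0 3 9 8 4)(1 2 11 12 5 6) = [3, 2, 11, 9, 0, 6, 1, 7, 4, 8, 10, 12, 5]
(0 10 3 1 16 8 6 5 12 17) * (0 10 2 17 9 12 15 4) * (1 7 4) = (0 2 17 10 3 7 4)(1 16 8 6 5 15)(9 12) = [2, 16, 17, 7, 0, 15, 5, 4, 6, 12, 3, 11, 9, 13, 14, 1, 8, 10]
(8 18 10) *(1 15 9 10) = (1 15 9 10 8 18) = [0, 15, 2, 3, 4, 5, 6, 7, 18, 10, 8, 11, 12, 13, 14, 9, 16, 17, 1]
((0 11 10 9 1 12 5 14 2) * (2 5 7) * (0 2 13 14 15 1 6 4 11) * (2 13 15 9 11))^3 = ((1 12 7 15)(2 13 14 5 9 6 4)(10 11))^3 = (1 15 7 12)(2 5 4 14 6 13 9)(10 11)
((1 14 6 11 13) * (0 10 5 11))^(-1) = ((0 10 5 11 13 1 14 6))^(-1) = (0 6 14 1 13 11 5 10)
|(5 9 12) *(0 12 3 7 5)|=|(0 12)(3 7 5 9)|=4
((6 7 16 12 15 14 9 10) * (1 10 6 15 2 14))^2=(1 15 10)(2 9 7 12 14 6 16)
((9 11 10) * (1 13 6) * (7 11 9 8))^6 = ((1 13 6)(7 11 10 8))^6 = (13)(7 10)(8 11)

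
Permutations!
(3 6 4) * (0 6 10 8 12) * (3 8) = [6, 1, 2, 10, 8, 5, 4, 7, 12, 9, 3, 11, 0] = (0 6 4 8 12)(3 10)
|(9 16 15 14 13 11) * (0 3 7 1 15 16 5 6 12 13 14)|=30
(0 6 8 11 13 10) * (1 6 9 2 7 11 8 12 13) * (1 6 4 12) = [9, 4, 7, 3, 12, 5, 1, 11, 8, 2, 0, 6, 13, 10] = (0 9 2 7 11 6 1 4 12 13 10)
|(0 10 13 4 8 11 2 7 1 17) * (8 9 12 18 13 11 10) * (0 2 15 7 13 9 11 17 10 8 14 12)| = 45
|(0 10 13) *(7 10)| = |(0 7 10 13)| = 4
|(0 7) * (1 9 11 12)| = 4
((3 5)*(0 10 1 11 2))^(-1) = (0 2 11 1 10)(3 5)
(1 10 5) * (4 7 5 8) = (1 10 8 4 7 5) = [0, 10, 2, 3, 7, 1, 6, 5, 4, 9, 8]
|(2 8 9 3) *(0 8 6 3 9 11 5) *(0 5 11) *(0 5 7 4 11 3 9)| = |(0 8 5 7 4 11 3 2 6 9)| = 10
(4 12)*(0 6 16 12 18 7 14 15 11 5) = [6, 1, 2, 3, 18, 0, 16, 14, 8, 9, 10, 5, 4, 13, 15, 11, 12, 17, 7] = (0 6 16 12 4 18 7 14 15 11 5)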